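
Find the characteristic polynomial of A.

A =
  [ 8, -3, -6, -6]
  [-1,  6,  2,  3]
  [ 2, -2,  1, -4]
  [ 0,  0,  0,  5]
x^4 - 20*x^3 + 150*x^2 - 500*x + 625

Expanding det(x·I − A) (e.g. by cofactor expansion or by noting that A is similar to its Jordan form J, which has the same characteristic polynomial as A) gives
  χ_A(x) = x^4 - 20*x^3 + 150*x^2 - 500*x + 625
which factors as (x - 5)^4. The eigenvalues (with algebraic multiplicities) are λ = 5 with multiplicity 4.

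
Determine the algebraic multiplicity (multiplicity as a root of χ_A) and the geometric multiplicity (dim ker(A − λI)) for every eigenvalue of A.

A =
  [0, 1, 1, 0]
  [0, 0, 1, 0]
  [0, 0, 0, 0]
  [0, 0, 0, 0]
λ = 0: alg = 4, geom = 2

Step 1 — factor the characteristic polynomial to read off the algebraic multiplicities:
  χ_A(x) = x^4

Step 2 — compute geometric multiplicities via the rank-nullity identity g(λ) = n − rank(A − λI):
  rank(A − (0)·I) = 2, so dim ker(A − (0)·I) = n − 2 = 2

Summary:
  λ = 0: algebraic multiplicity = 4, geometric multiplicity = 2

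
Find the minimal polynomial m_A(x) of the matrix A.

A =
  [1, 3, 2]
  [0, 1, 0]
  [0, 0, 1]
x^2 - 2*x + 1

The characteristic polynomial is χ_A(x) = (x - 1)^3, so the eigenvalues are known. The minimal polynomial is
  m_A(x) = Π_λ (x − λ)^{k_λ}
where k_λ is the size of the *largest* Jordan block for λ (equivalently, the smallest k with (A − λI)^k v = 0 for every generalised eigenvector v of λ).

  λ = 1: largest Jordan block has size 2, contributing (x − 1)^2

So m_A(x) = (x - 1)^2 = x^2 - 2*x + 1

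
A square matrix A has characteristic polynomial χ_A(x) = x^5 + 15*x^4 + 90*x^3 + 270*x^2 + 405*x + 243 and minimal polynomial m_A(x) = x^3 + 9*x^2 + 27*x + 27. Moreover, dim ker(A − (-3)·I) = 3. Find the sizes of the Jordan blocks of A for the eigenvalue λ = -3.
Block sizes for λ = -3: [3, 1, 1]

Step 1 — from the characteristic polynomial, algebraic multiplicity of λ = -3 is 5. From dim ker(A − (-3)·I) = 3, there are exactly 3 Jordan blocks for λ = -3.
Step 2 — from the minimal polynomial, the factor (x + 3)^3 tells us the largest block for λ = -3 has size 3.
Step 3 — with total size 5, 3 blocks, and largest block 3, the block sizes (in nonincreasing order) are [3, 1, 1].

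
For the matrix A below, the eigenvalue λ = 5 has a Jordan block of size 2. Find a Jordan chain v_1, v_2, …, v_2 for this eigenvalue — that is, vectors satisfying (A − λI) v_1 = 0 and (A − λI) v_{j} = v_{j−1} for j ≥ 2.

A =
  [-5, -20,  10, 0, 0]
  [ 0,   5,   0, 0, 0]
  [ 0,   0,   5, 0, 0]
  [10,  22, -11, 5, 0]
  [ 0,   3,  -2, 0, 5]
A Jordan chain for λ = 5 of length 2:
v_1 = (0, 0, 0, -2, -3)ᵀ
v_2 = (2, -1, 0, 0, 0)ᵀ

Let N = A − (5)·I. We want v_2 with N^2 v_2 = 0 but N^1 v_2 ≠ 0; then v_{j-1} := N · v_j for j = 2, …, 2.

Pick v_2 = (2, -1, 0, 0, 0)ᵀ.
Then v_1 = N · v_2 = (0, 0, 0, -2, -3)ᵀ.

Sanity check: (A − (5)·I) v_1 = (0, 0, 0, 0, 0)ᵀ = 0. ✓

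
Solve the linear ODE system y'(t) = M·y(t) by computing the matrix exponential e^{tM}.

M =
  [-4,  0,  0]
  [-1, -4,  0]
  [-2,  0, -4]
e^{tM} =
  [exp(-4*t), 0, 0]
  [-t*exp(-4*t), exp(-4*t), 0]
  [-2*t*exp(-4*t), 0, exp(-4*t)]

Strategy: write M = P · J · P⁻¹ where J is a Jordan canonical form, so e^{tM} = P · e^{tJ} · P⁻¹, and e^{tJ} can be computed block-by-block.

M has Jordan form
J =
  [-4,  1,  0]
  [ 0, -4,  0]
  [ 0,  0, -4]
(up to reordering of blocks).

Per-block formulas:
  For a 1×1 block at λ = -4: exp(t · [-4]) = [e^(-4t)].
  For a 2×2 Jordan block J_2(-4): exp(t · J_2(-4)) = e^(-4t)·(I + t·N), where N is the 2×2 nilpotent shift.

After assembling e^{tJ} and conjugating by P, we get:

e^{tM} =
  [exp(-4*t), 0, 0]
  [-t*exp(-4*t), exp(-4*t), 0]
  [-2*t*exp(-4*t), 0, exp(-4*t)]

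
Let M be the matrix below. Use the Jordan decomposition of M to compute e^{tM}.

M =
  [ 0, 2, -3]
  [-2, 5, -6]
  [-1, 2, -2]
e^{tM} =
  [-t*exp(t) + exp(t), 2*t*exp(t), -3*t*exp(t)]
  [-2*t*exp(t), 4*t*exp(t) + exp(t), -6*t*exp(t)]
  [-t*exp(t), 2*t*exp(t), -3*t*exp(t) + exp(t)]

Strategy: write M = P · J · P⁻¹ where J is a Jordan canonical form, so e^{tM} = P · e^{tJ} · P⁻¹, and e^{tJ} can be computed block-by-block.

M has Jordan form
J =
  [1, 1, 0]
  [0, 1, 0]
  [0, 0, 1]
(up to reordering of blocks).

Per-block formulas:
  For a 1×1 block at λ = 1: exp(t · [1]) = [e^(1t)].
  For a 2×2 Jordan block J_2(1): exp(t · J_2(1)) = e^(1t)·(I + t·N), where N is the 2×2 nilpotent shift.

After assembling e^{tJ} and conjugating by P, we get:

e^{tM} =
  [-t*exp(t) + exp(t), 2*t*exp(t), -3*t*exp(t)]
  [-2*t*exp(t), 4*t*exp(t) + exp(t), -6*t*exp(t)]
  [-t*exp(t), 2*t*exp(t), -3*t*exp(t) + exp(t)]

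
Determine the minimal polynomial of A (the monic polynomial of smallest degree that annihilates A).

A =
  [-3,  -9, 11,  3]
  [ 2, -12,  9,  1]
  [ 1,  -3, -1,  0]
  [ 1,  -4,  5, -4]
x^2 + 10*x + 25

The characteristic polynomial is χ_A(x) = (x + 5)^4, so the eigenvalues are known. The minimal polynomial is
  m_A(x) = Π_λ (x − λ)^{k_λ}
where k_λ is the size of the *largest* Jordan block for λ (equivalently, the smallest k with (A − λI)^k v = 0 for every generalised eigenvector v of λ).

  λ = -5: largest Jordan block has size 2, contributing (x + 5)^2

So m_A(x) = (x + 5)^2 = x^2 + 10*x + 25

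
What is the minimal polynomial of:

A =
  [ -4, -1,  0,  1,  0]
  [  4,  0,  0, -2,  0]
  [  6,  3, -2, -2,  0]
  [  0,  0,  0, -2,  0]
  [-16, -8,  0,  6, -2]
x^2 + 4*x + 4

The characteristic polynomial is χ_A(x) = (x + 2)^5, so the eigenvalues are known. The minimal polynomial is
  m_A(x) = Π_λ (x − λ)^{k_λ}
where k_λ is the size of the *largest* Jordan block for λ (equivalently, the smallest k with (A − λI)^k v = 0 for every generalised eigenvector v of λ).

  λ = -2: largest Jordan block has size 2, contributing (x + 2)^2

So m_A(x) = (x + 2)^2 = x^2 + 4*x + 4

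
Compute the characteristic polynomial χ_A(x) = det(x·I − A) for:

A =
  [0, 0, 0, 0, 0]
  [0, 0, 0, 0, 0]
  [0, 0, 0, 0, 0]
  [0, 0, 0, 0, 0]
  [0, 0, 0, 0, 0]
x^5

Expanding det(x·I − A) (e.g. by cofactor expansion or by noting that A is similar to its Jordan form J, which has the same characteristic polynomial as A) gives
  χ_A(x) = x^5
which factors as x^5. The eigenvalues (with algebraic multiplicities) are λ = 0 with multiplicity 5.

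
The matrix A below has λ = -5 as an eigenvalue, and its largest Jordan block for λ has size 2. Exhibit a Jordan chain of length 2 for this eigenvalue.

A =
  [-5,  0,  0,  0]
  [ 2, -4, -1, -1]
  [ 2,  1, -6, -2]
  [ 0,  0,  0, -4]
A Jordan chain for λ = -5 of length 2:
v_1 = (0, 2, 2, 0)ᵀ
v_2 = (1, 0, 0, 0)ᵀ

Let N = A − (-5)·I. We want v_2 with N^2 v_2 = 0 but N^1 v_2 ≠ 0; then v_{j-1} := N · v_j for j = 2, …, 2.

Pick v_2 = (1, 0, 0, 0)ᵀ.
Then v_1 = N · v_2 = (0, 2, 2, 0)ᵀ.

Sanity check: (A − (-5)·I) v_1 = (0, 0, 0, 0)ᵀ = 0. ✓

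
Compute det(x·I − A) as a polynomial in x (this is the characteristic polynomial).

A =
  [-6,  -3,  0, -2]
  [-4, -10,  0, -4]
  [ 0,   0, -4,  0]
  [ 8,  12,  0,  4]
x^4 + 16*x^3 + 96*x^2 + 256*x + 256

Expanding det(x·I − A) (e.g. by cofactor expansion or by noting that A is similar to its Jordan form J, which has the same characteristic polynomial as A) gives
  χ_A(x) = x^4 + 16*x^3 + 96*x^2 + 256*x + 256
which factors as (x + 4)^4. The eigenvalues (with algebraic multiplicities) are λ = -4 with multiplicity 4.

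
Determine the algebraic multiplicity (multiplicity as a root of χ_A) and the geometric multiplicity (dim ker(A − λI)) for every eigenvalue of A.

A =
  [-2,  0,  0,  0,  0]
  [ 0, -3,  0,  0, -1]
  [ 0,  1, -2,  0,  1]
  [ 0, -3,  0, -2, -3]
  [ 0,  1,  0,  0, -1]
λ = -2: alg = 5, geom = 4

Step 1 — factor the characteristic polynomial to read off the algebraic multiplicities:
  χ_A(x) = (x + 2)^5

Step 2 — compute geometric multiplicities via the rank-nullity identity g(λ) = n − rank(A − λI):
  rank(A − (-2)·I) = 1, so dim ker(A − (-2)·I) = n − 1 = 4

Summary:
  λ = -2: algebraic multiplicity = 5, geometric multiplicity = 4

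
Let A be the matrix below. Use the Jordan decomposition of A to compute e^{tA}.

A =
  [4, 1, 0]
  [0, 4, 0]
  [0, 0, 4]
e^{tA} =
  [exp(4*t), t*exp(4*t), 0]
  [0, exp(4*t), 0]
  [0, 0, exp(4*t)]

Strategy: write A = P · J · P⁻¹ where J is a Jordan canonical form, so e^{tA} = P · e^{tJ} · P⁻¹, and e^{tJ} can be computed block-by-block.

A has Jordan form
J =
  [4, 1, 0]
  [0, 4, 0]
  [0, 0, 4]
(up to reordering of blocks).

Per-block formulas:
  For a 2×2 Jordan block J_2(4): exp(t · J_2(4)) = e^(4t)·(I + t·N), where N is the 2×2 nilpotent shift.
  For a 1×1 block at λ = 4: exp(t · [4]) = [e^(4t)].

After assembling e^{tJ} and conjugating by P, we get:

e^{tA} =
  [exp(4*t), t*exp(4*t), 0]
  [0, exp(4*t), 0]
  [0, 0, exp(4*t)]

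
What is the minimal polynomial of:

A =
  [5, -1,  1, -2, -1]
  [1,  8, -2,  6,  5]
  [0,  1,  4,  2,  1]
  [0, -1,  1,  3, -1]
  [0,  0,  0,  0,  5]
x^3 - 15*x^2 + 75*x - 125

The characteristic polynomial is χ_A(x) = (x - 5)^5, so the eigenvalues are known. The minimal polynomial is
  m_A(x) = Π_λ (x − λ)^{k_λ}
where k_λ is the size of the *largest* Jordan block for λ (equivalently, the smallest k with (A − λI)^k v = 0 for every generalised eigenvector v of λ).

  λ = 5: largest Jordan block has size 3, contributing (x − 5)^3

So m_A(x) = (x - 5)^3 = x^3 - 15*x^2 + 75*x - 125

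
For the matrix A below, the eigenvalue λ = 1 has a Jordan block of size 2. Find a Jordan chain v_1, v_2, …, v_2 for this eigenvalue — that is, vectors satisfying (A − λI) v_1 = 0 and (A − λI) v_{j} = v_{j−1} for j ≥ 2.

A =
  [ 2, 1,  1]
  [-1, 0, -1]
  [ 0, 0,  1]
A Jordan chain for λ = 1 of length 2:
v_1 = (1, -1, 0)ᵀ
v_2 = (1, 0, 0)ᵀ

Let N = A − (1)·I. We want v_2 with N^2 v_2 = 0 but N^1 v_2 ≠ 0; then v_{j-1} := N · v_j for j = 2, …, 2.

Pick v_2 = (1, 0, 0)ᵀ.
Then v_1 = N · v_2 = (1, -1, 0)ᵀ.

Sanity check: (A − (1)·I) v_1 = (0, 0, 0)ᵀ = 0. ✓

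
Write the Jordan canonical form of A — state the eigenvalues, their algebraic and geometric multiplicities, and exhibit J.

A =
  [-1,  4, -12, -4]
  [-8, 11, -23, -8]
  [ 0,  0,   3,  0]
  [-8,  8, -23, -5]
J_1(-1) ⊕ J_2(3) ⊕ J_1(3)

The characteristic polynomial is
  det(x·I − A) = x^4 - 8*x^3 + 18*x^2 - 27 = (x - 3)^3*(x + 1)

Eigenvalues and multiplicities (the geometric multiplicity of λ is n − rank(A − λI), which equals the number of Jordan blocks for λ):
  λ = -1: algebraic multiplicity = 1, geometric multiplicity = 1
  λ = 3: algebraic multiplicity = 3, geometric multiplicity = 2

Determining the block sizes for each eigenvalue:
  λ = -1: one block (gm = 1), so the single block has size am = 1 → block sizes [1]
  λ = 3: 2 blocks summing to 3 forces exactly one block of size 2 and the rest size 1 → block sizes [2, 1]

Assembling the blocks gives a Jordan form
J =
  [-1, 0, 0, 0]
  [ 0, 3, 1, 0]
  [ 0, 0, 3, 0]
  [ 0, 0, 0, 3]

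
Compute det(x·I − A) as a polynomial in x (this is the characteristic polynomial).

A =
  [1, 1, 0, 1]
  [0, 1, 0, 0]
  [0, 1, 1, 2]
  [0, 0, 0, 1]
x^4 - 4*x^3 + 6*x^2 - 4*x + 1

Expanding det(x·I − A) (e.g. by cofactor expansion or by noting that A is similar to its Jordan form J, which has the same characteristic polynomial as A) gives
  χ_A(x) = x^4 - 4*x^3 + 6*x^2 - 4*x + 1
which factors as (x - 1)^4. The eigenvalues (with algebraic multiplicities) are λ = 1 with multiplicity 4.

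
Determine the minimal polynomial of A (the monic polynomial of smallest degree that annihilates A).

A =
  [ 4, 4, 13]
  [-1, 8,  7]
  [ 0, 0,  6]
x^3 - 18*x^2 + 108*x - 216

The characteristic polynomial is χ_A(x) = (x - 6)^3, so the eigenvalues are known. The minimal polynomial is
  m_A(x) = Π_λ (x − λ)^{k_λ}
where k_λ is the size of the *largest* Jordan block for λ (equivalently, the smallest k with (A − λI)^k v = 0 for every generalised eigenvector v of λ).

  λ = 6: largest Jordan block has size 3, contributing (x − 6)^3

So m_A(x) = (x - 6)^3 = x^3 - 18*x^2 + 108*x - 216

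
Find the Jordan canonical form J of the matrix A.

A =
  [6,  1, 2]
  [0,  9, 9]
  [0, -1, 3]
J_3(6)

The characteristic polynomial is
  det(x·I − A) = x^3 - 18*x^2 + 108*x - 216 = (x - 6)^3

Eigenvalues and multiplicities (the geometric multiplicity of λ is n − rank(A − λI), which equals the number of Jordan blocks for λ):
  λ = 6: algebraic multiplicity = 3, geometric multiplicity = 1

Determining the block sizes for each eigenvalue:
  λ = 6: one block (gm = 1), so the single block has size am = 3 → block sizes [3]

Assembling the blocks gives a Jordan form
J =
  [6, 1, 0]
  [0, 6, 1]
  [0, 0, 6]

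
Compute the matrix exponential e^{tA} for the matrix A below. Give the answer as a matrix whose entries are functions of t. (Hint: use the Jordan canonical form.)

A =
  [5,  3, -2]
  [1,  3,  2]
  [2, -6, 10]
e^{tA} =
  [-t*exp(6*t) + exp(6*t), 3*t*exp(6*t), -2*t*exp(6*t)]
  [t*exp(6*t), -3*t*exp(6*t) + exp(6*t), 2*t*exp(6*t)]
  [2*t*exp(6*t), -6*t*exp(6*t), 4*t*exp(6*t) + exp(6*t)]

Strategy: write A = P · J · P⁻¹ where J is a Jordan canonical form, so e^{tA} = P · e^{tJ} · P⁻¹, and e^{tJ} can be computed block-by-block.

A has Jordan form
J =
  [6, 1, 0]
  [0, 6, 0]
  [0, 0, 6]
(up to reordering of blocks).

Per-block formulas:
  For a 2×2 Jordan block J_2(6): exp(t · J_2(6)) = e^(6t)·(I + t·N), where N is the 2×2 nilpotent shift.
  For a 1×1 block at λ = 6: exp(t · [6]) = [e^(6t)].

After assembling e^{tJ} and conjugating by P, we get:

e^{tA} =
  [-t*exp(6*t) + exp(6*t), 3*t*exp(6*t), -2*t*exp(6*t)]
  [t*exp(6*t), -3*t*exp(6*t) + exp(6*t), 2*t*exp(6*t)]
  [2*t*exp(6*t), -6*t*exp(6*t), 4*t*exp(6*t) + exp(6*t)]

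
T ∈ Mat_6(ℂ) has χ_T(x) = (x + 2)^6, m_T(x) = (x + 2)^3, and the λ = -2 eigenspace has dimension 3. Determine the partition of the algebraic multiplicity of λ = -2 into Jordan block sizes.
Block sizes for λ = -2: [3, 2, 1]

Step 1 — from the characteristic polynomial, algebraic multiplicity of λ = -2 is 6. From dim ker(T − (-2)·I) = 3, there are exactly 3 Jordan blocks for λ = -2.
Step 2 — from the minimal polynomial, the factor (x + 2)^3 tells us the largest block for λ = -2 has size 3.
Step 3 — with total size 6, 3 blocks, and largest block 3, the block sizes (in nonincreasing order) are [3, 2, 1].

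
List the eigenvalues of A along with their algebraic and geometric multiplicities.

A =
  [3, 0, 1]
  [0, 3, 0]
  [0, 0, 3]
λ = 3: alg = 3, geom = 2

Step 1 — factor the characteristic polynomial to read off the algebraic multiplicities:
  χ_A(x) = (x - 3)^3

Step 2 — compute geometric multiplicities via the rank-nullity identity g(λ) = n − rank(A − λI):
  rank(A − (3)·I) = 1, so dim ker(A − (3)·I) = n − 1 = 2

Summary:
  λ = 3: algebraic multiplicity = 3, geometric multiplicity = 2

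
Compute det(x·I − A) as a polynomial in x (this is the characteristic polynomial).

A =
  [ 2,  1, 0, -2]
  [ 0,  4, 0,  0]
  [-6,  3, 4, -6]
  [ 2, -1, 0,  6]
x^4 - 16*x^3 + 96*x^2 - 256*x + 256

Expanding det(x·I − A) (e.g. by cofactor expansion or by noting that A is similar to its Jordan form J, which has the same characteristic polynomial as A) gives
  χ_A(x) = x^4 - 16*x^3 + 96*x^2 - 256*x + 256
which factors as (x - 4)^4. The eigenvalues (with algebraic multiplicities) are λ = 4 with multiplicity 4.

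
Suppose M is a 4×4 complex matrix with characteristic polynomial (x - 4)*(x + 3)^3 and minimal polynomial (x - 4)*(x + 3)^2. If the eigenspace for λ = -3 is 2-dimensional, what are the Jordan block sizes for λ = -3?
Block sizes for λ = -3: [2, 1]

Step 1 — from the characteristic polynomial, algebraic multiplicity of λ = -3 is 3. From dim ker(M − (-3)·I) = 2, there are exactly 2 Jordan blocks for λ = -3.
Step 2 — from the minimal polynomial, the factor (x + 3)^2 tells us the largest block for λ = -3 has size 2.
Step 3 — with total size 3, 2 blocks, and largest block 2, the block sizes (in nonincreasing order) are [2, 1].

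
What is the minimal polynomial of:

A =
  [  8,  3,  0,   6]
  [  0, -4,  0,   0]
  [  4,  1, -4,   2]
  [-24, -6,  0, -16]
x^2 + 8*x + 16

The characteristic polynomial is χ_A(x) = (x + 4)^4, so the eigenvalues are known. The minimal polynomial is
  m_A(x) = Π_λ (x − λ)^{k_λ}
where k_λ is the size of the *largest* Jordan block for λ (equivalently, the smallest k with (A − λI)^k v = 0 for every generalised eigenvector v of λ).

  λ = -4: largest Jordan block has size 2, contributing (x + 4)^2

So m_A(x) = (x + 4)^2 = x^2 + 8*x + 16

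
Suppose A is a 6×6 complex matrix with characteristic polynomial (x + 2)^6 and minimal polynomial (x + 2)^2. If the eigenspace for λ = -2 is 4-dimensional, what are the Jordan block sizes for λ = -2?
Block sizes for λ = -2: [2, 2, 1, 1]

Step 1 — from the characteristic polynomial, algebraic multiplicity of λ = -2 is 6. From dim ker(A − (-2)·I) = 4, there are exactly 4 Jordan blocks for λ = -2.
Step 2 — from the minimal polynomial, the factor (x + 2)^2 tells us the largest block for λ = -2 has size 2.
Step 3 — with total size 6, 4 blocks, and largest block 2, the block sizes (in nonincreasing order) are [2, 2, 1, 1].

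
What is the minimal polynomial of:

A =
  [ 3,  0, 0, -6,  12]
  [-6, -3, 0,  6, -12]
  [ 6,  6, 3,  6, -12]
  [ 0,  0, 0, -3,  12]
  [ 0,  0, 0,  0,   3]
x^2 - 9

The characteristic polynomial is χ_A(x) = (x - 3)^3*(x + 3)^2, so the eigenvalues are known. The minimal polynomial is
  m_A(x) = Π_λ (x − λ)^{k_λ}
where k_λ is the size of the *largest* Jordan block for λ (equivalently, the smallest k with (A − λI)^k v = 0 for every generalised eigenvector v of λ).

  λ = -3: largest Jordan block has size 1, contributing (x + 3)
  λ = 3: largest Jordan block has size 1, contributing (x − 3)

So m_A(x) = (x - 3)*(x + 3) = x^2 - 9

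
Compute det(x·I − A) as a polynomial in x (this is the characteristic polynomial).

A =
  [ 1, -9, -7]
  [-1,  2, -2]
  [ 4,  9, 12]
x^3 - 15*x^2 + 75*x - 125

Expanding det(x·I − A) (e.g. by cofactor expansion or by noting that A is similar to its Jordan form J, which has the same characteristic polynomial as A) gives
  χ_A(x) = x^3 - 15*x^2 + 75*x - 125
which factors as (x - 5)^3. The eigenvalues (with algebraic multiplicities) are λ = 5 with multiplicity 3.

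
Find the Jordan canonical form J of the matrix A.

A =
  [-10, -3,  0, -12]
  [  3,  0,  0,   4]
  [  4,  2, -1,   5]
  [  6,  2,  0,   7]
J_2(-1) ⊕ J_2(-1)

The characteristic polynomial is
  det(x·I − A) = x^4 + 4*x^3 + 6*x^2 + 4*x + 1 = (x + 1)^4

Eigenvalues and multiplicities (the geometric multiplicity of λ is n − rank(A − λI), which equals the number of Jordan blocks for λ):
  λ = -1: algebraic multiplicity = 4, geometric multiplicity = 2

Determining the block sizes for each eigenvalue:
  λ = -1: with am = 4 and gm = 2, the partition is not yet determined (e.g. several partitions of 4 into 2 parts exist). Let N = A − (-1)·I. Computing rank(N^1) = 2, rank(N^2) = 0; the number of blocks of size ≥ j is rank(N^{j−1}) − rank(N^j), giving [2, 2]. So we have 2 block(s) of size 2 → block sizes [2, 2]

Assembling the blocks gives a Jordan form
J =
  [-1,  1,  0,  0]
  [ 0, -1,  0,  0]
  [ 0,  0, -1,  1]
  [ 0,  0,  0, -1]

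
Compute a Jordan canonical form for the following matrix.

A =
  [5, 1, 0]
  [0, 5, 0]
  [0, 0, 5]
J_2(5) ⊕ J_1(5)

The characteristic polynomial is
  det(x·I − A) = x^3 - 15*x^2 + 75*x - 125 = (x - 5)^3

Eigenvalues and multiplicities (the geometric multiplicity of λ is n − rank(A − λI), which equals the number of Jordan blocks for λ):
  λ = 5: algebraic multiplicity = 3, geometric multiplicity = 2

Determining the block sizes for each eigenvalue:
  λ = 5: 2 blocks summing to 3 forces exactly one block of size 2 and the rest size 1 → block sizes [2, 1]

Assembling the blocks gives a Jordan form
J =
  [5, 1, 0]
  [0, 5, 0]
  [0, 0, 5]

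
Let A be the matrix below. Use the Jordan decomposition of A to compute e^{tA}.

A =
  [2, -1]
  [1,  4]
e^{tA} =
  [-t*exp(3*t) + exp(3*t), -t*exp(3*t)]
  [t*exp(3*t), t*exp(3*t) + exp(3*t)]

Strategy: write A = P · J · P⁻¹ where J is a Jordan canonical form, so e^{tA} = P · e^{tJ} · P⁻¹, and e^{tJ} can be computed block-by-block.

A has Jordan form
J =
  [3, 1]
  [0, 3]
(up to reordering of blocks).

Per-block formulas:
  For a 2×2 Jordan block J_2(3): exp(t · J_2(3)) = e^(3t)·(I + t·N), where N is the 2×2 nilpotent shift.

After assembling e^{tJ} and conjugating by P, we get:

e^{tA} =
  [-t*exp(3*t) + exp(3*t), -t*exp(3*t)]
  [t*exp(3*t), t*exp(3*t) + exp(3*t)]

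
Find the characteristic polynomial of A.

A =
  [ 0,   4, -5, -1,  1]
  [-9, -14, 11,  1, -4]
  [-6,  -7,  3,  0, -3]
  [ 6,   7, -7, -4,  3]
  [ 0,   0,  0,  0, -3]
x^5 + 18*x^4 + 129*x^3 + 460*x^2 + 816*x + 576

Expanding det(x·I − A) (e.g. by cofactor expansion or by noting that A is similar to its Jordan form J, which has the same characteristic polynomial as A) gives
  χ_A(x) = x^5 + 18*x^4 + 129*x^3 + 460*x^2 + 816*x + 576
which factors as (x + 3)^2*(x + 4)^3. The eigenvalues (with algebraic multiplicities) are λ = -4 with multiplicity 3, λ = -3 with multiplicity 2.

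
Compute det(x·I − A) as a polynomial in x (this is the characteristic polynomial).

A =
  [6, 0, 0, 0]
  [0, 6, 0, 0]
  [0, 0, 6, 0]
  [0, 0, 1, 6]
x^4 - 24*x^3 + 216*x^2 - 864*x + 1296

Expanding det(x·I − A) (e.g. by cofactor expansion or by noting that A is similar to its Jordan form J, which has the same characteristic polynomial as A) gives
  χ_A(x) = x^4 - 24*x^3 + 216*x^2 - 864*x + 1296
which factors as (x - 6)^4. The eigenvalues (with algebraic multiplicities) are λ = 6 with multiplicity 4.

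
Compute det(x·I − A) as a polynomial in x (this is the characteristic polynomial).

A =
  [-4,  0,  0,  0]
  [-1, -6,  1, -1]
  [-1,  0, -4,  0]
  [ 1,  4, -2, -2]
x^4 + 16*x^3 + 96*x^2 + 256*x + 256

Expanding det(x·I − A) (e.g. by cofactor expansion or by noting that A is similar to its Jordan form J, which has the same characteristic polynomial as A) gives
  χ_A(x) = x^4 + 16*x^3 + 96*x^2 + 256*x + 256
which factors as (x + 4)^4. The eigenvalues (with algebraic multiplicities) are λ = -4 with multiplicity 4.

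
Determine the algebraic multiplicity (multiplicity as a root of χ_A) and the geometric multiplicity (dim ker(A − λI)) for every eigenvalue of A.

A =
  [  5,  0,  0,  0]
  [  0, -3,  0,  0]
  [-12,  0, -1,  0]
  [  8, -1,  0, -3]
λ = -3: alg = 2, geom = 1; λ = -1: alg = 1, geom = 1; λ = 5: alg = 1, geom = 1

Step 1 — factor the characteristic polynomial to read off the algebraic multiplicities:
  χ_A(x) = (x - 5)*(x + 1)*(x + 3)^2

Step 2 — compute geometric multiplicities via the rank-nullity identity g(λ) = n − rank(A − λI):
  rank(A − (-3)·I) = 3, so dim ker(A − (-3)·I) = n − 3 = 1
  rank(A − (-1)·I) = 3, so dim ker(A − (-1)·I) = n − 3 = 1
  rank(A − (5)·I) = 3, so dim ker(A − (5)·I) = n − 3 = 1

Summary:
  λ = -3: algebraic multiplicity = 2, geometric multiplicity = 1
  λ = -1: algebraic multiplicity = 1, geometric multiplicity = 1
  λ = 5: algebraic multiplicity = 1, geometric multiplicity = 1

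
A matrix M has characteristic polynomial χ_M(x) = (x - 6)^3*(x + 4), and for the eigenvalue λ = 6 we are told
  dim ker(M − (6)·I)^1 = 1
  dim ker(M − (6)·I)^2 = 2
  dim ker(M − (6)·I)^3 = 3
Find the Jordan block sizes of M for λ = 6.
Block sizes for λ = 6: [3]

From the dimensions of kernels of powers, the number of Jordan blocks of size at least j is d_j − d_{j−1} where d_j = dim ker(N^j) (with d_0 = 0). Computing the differences gives [1, 1, 1].
The number of blocks of size exactly k is (#blocks of size ≥ k) − (#blocks of size ≥ k + 1), so the partition is: 1 block(s) of size 3.
In nonincreasing order the block sizes are [3].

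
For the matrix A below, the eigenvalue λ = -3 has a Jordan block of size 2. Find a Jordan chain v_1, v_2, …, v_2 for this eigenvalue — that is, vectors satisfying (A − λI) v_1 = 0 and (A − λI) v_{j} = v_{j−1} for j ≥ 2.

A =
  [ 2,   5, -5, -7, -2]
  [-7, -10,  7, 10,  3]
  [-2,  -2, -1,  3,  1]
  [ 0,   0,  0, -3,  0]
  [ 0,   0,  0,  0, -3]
A Jordan chain for λ = -3 of length 2:
v_1 = (5, -7, -2, 0, 0)ᵀ
v_2 = (1, 0, 0, 0, 0)ᵀ

Let N = A − (-3)·I. We want v_2 with N^2 v_2 = 0 but N^1 v_2 ≠ 0; then v_{j-1} := N · v_j for j = 2, …, 2.

Pick v_2 = (1, 0, 0, 0, 0)ᵀ.
Then v_1 = N · v_2 = (5, -7, -2, 0, 0)ᵀ.

Sanity check: (A − (-3)·I) v_1 = (0, 0, 0, 0, 0)ᵀ = 0. ✓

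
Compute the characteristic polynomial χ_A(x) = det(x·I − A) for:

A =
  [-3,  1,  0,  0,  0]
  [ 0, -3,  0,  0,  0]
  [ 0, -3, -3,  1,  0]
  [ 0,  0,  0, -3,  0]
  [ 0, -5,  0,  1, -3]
x^5 + 15*x^4 + 90*x^3 + 270*x^2 + 405*x + 243

Expanding det(x·I − A) (e.g. by cofactor expansion or by noting that A is similar to its Jordan form J, which has the same characteristic polynomial as A) gives
  χ_A(x) = x^5 + 15*x^4 + 90*x^3 + 270*x^2 + 405*x + 243
which factors as (x + 3)^5. The eigenvalues (with algebraic multiplicities) are λ = -3 with multiplicity 5.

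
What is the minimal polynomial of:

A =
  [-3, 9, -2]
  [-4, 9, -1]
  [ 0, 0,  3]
x^3 - 9*x^2 + 27*x - 27

The characteristic polynomial is χ_A(x) = (x - 3)^3, so the eigenvalues are known. The minimal polynomial is
  m_A(x) = Π_λ (x − λ)^{k_λ}
where k_λ is the size of the *largest* Jordan block for λ (equivalently, the smallest k with (A − λI)^k v = 0 for every generalised eigenvector v of λ).

  λ = 3: largest Jordan block has size 3, contributing (x − 3)^3

So m_A(x) = (x - 3)^3 = x^3 - 9*x^2 + 27*x - 27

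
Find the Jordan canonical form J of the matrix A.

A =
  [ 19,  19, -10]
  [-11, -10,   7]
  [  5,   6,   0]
J_3(3)

The characteristic polynomial is
  det(x·I − A) = x^3 - 9*x^2 + 27*x - 27 = (x - 3)^3

Eigenvalues and multiplicities (the geometric multiplicity of λ is n − rank(A − λI), which equals the number of Jordan blocks for λ):
  λ = 3: algebraic multiplicity = 3, geometric multiplicity = 1

Determining the block sizes for each eigenvalue:
  λ = 3: one block (gm = 1), so the single block has size am = 3 → block sizes [3]

Assembling the blocks gives a Jordan form
J =
  [3, 1, 0]
  [0, 3, 1]
  [0, 0, 3]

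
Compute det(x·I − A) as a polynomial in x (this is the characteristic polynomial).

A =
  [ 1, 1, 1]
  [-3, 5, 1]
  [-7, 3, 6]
x^3 - 12*x^2 + 48*x - 64

Expanding det(x·I − A) (e.g. by cofactor expansion or by noting that A is similar to its Jordan form J, which has the same characteristic polynomial as A) gives
  χ_A(x) = x^3 - 12*x^2 + 48*x - 64
which factors as (x - 4)^3. The eigenvalues (with algebraic multiplicities) are λ = 4 with multiplicity 3.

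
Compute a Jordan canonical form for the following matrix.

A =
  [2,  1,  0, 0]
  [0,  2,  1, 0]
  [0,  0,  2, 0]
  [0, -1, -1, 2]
J_3(2) ⊕ J_1(2)

The characteristic polynomial is
  det(x·I − A) = x^4 - 8*x^3 + 24*x^2 - 32*x + 16 = (x - 2)^4

Eigenvalues and multiplicities (the geometric multiplicity of λ is n − rank(A − λI), which equals the number of Jordan blocks for λ):
  λ = 2: algebraic multiplicity = 4, geometric multiplicity = 2

Determining the block sizes for each eigenvalue:
  λ = 2: with am = 4 and gm = 2, the partition is not yet determined (e.g. several partitions of 4 into 2 parts exist). Let N = A − (2)·I. Computing rank(N^1) = 2, rank(N^2) = 1, rank(N^3) = 0; the number of blocks of size ≥ j is rank(N^{j−1}) − rank(N^j), giving [2, 1, 1]. So we have 1 block(s) of size 3, 1 block(s) of size 1 → block sizes [3, 1]

Assembling the blocks gives a Jordan form
J =
  [2, 1, 0, 0]
  [0, 2, 1, 0]
  [0, 0, 2, 0]
  [0, 0, 0, 2]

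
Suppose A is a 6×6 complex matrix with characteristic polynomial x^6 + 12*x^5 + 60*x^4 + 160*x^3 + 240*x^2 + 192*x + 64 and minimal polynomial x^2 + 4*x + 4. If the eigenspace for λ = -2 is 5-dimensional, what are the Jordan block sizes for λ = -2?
Block sizes for λ = -2: [2, 1, 1, 1, 1]

Step 1 — from the characteristic polynomial, algebraic multiplicity of λ = -2 is 6. From dim ker(A − (-2)·I) = 5, there are exactly 5 Jordan blocks for λ = -2.
Step 2 — from the minimal polynomial, the factor (x + 2)^2 tells us the largest block for λ = -2 has size 2.
Step 3 — with total size 6, 5 blocks, and largest block 2, the block sizes (in nonincreasing order) are [2, 1, 1, 1, 1].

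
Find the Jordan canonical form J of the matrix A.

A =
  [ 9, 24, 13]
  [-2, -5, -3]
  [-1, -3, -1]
J_3(1)

The characteristic polynomial is
  det(x·I − A) = x^3 - 3*x^2 + 3*x - 1 = (x - 1)^3

Eigenvalues and multiplicities (the geometric multiplicity of λ is n − rank(A − λI), which equals the number of Jordan blocks for λ):
  λ = 1: algebraic multiplicity = 3, geometric multiplicity = 1

Determining the block sizes for each eigenvalue:
  λ = 1: one block (gm = 1), so the single block has size am = 3 → block sizes [3]

Assembling the blocks gives a Jordan form
J =
  [1, 1, 0]
  [0, 1, 1]
  [0, 0, 1]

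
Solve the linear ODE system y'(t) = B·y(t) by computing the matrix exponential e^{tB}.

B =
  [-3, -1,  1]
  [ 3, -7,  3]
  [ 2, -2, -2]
e^{tB} =
  [t*exp(-4*t) + exp(-4*t), -t*exp(-4*t), t*exp(-4*t)]
  [3*t*exp(-4*t), -3*t*exp(-4*t) + exp(-4*t), 3*t*exp(-4*t)]
  [2*t*exp(-4*t), -2*t*exp(-4*t), 2*t*exp(-4*t) + exp(-4*t)]

Strategy: write B = P · J · P⁻¹ where J is a Jordan canonical form, so e^{tB} = P · e^{tJ} · P⁻¹, and e^{tJ} can be computed block-by-block.

B has Jordan form
J =
  [-4,  1,  0]
  [ 0, -4,  0]
  [ 0,  0, -4]
(up to reordering of blocks).

Per-block formulas:
  For a 2×2 Jordan block J_2(-4): exp(t · J_2(-4)) = e^(-4t)·(I + t·N), where N is the 2×2 nilpotent shift.
  For a 1×1 block at λ = -4: exp(t · [-4]) = [e^(-4t)].

After assembling e^{tJ} and conjugating by P, we get:

e^{tB} =
  [t*exp(-4*t) + exp(-4*t), -t*exp(-4*t), t*exp(-4*t)]
  [3*t*exp(-4*t), -3*t*exp(-4*t) + exp(-4*t), 3*t*exp(-4*t)]
  [2*t*exp(-4*t), -2*t*exp(-4*t), 2*t*exp(-4*t) + exp(-4*t)]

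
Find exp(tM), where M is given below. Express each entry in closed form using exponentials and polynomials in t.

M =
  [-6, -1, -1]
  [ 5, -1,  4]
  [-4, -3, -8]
e^{tM} =
  [-t*exp(-5*t) + exp(-5*t), -t*exp(-5*t), -t*exp(-5*t)]
  [-t^2*exp(-5*t)/2 + 5*t*exp(-5*t), -t^2*exp(-5*t)/2 + 4*t*exp(-5*t) + exp(-5*t), -t^2*exp(-5*t)/2 + 4*t*exp(-5*t)]
  [t^2*exp(-5*t)/2 - 4*t*exp(-5*t), t^2*exp(-5*t)/2 - 3*t*exp(-5*t), t^2*exp(-5*t)/2 - 3*t*exp(-5*t) + exp(-5*t)]

Strategy: write M = P · J · P⁻¹ where J is a Jordan canonical form, so e^{tM} = P · e^{tJ} · P⁻¹, and e^{tJ} can be computed block-by-block.

M has Jordan form
J =
  [-5,  1,  0]
  [ 0, -5,  1]
  [ 0,  0, -5]
(up to reordering of blocks).

Per-block formulas:
  For a 3×3 Jordan block J_3(-5): exp(t · J_3(-5)) = e^(-5t)·(I + t·N + (t^2/2)·N^2), where N is the 3×3 nilpotent shift.

After assembling e^{tJ} and conjugating by P, we get:

e^{tM} =
  [-t*exp(-5*t) + exp(-5*t), -t*exp(-5*t), -t*exp(-5*t)]
  [-t^2*exp(-5*t)/2 + 5*t*exp(-5*t), -t^2*exp(-5*t)/2 + 4*t*exp(-5*t) + exp(-5*t), -t^2*exp(-5*t)/2 + 4*t*exp(-5*t)]
  [t^2*exp(-5*t)/2 - 4*t*exp(-5*t), t^2*exp(-5*t)/2 - 3*t*exp(-5*t), t^2*exp(-5*t)/2 - 3*t*exp(-5*t) + exp(-5*t)]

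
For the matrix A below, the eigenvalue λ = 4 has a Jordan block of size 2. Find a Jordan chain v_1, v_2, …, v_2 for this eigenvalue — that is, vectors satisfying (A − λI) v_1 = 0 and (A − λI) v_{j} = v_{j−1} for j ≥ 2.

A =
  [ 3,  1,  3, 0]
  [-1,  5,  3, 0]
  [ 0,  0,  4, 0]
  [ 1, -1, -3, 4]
A Jordan chain for λ = 4 of length 2:
v_1 = (-1, -1, 0, 1)ᵀ
v_2 = (1, 0, 0, 0)ᵀ

Let N = A − (4)·I. We want v_2 with N^2 v_2 = 0 but N^1 v_2 ≠ 0; then v_{j-1} := N · v_j for j = 2, …, 2.

Pick v_2 = (1, 0, 0, 0)ᵀ.
Then v_1 = N · v_2 = (-1, -1, 0, 1)ᵀ.

Sanity check: (A − (4)·I) v_1 = (0, 0, 0, 0)ᵀ = 0. ✓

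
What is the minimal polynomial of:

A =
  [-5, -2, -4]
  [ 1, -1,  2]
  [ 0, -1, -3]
x^3 + 9*x^2 + 27*x + 27

The characteristic polynomial is χ_A(x) = (x + 3)^3, so the eigenvalues are known. The minimal polynomial is
  m_A(x) = Π_λ (x − λ)^{k_λ}
where k_λ is the size of the *largest* Jordan block for λ (equivalently, the smallest k with (A − λI)^k v = 0 for every generalised eigenvector v of λ).

  λ = -3: largest Jordan block has size 3, contributing (x + 3)^3

So m_A(x) = (x + 3)^3 = x^3 + 9*x^2 + 27*x + 27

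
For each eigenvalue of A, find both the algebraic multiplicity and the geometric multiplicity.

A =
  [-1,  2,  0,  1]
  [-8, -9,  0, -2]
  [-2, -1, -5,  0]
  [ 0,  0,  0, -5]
λ = -5: alg = 4, geom = 2

Step 1 — factor the characteristic polynomial to read off the algebraic multiplicities:
  χ_A(x) = (x + 5)^4

Step 2 — compute geometric multiplicities via the rank-nullity identity g(λ) = n − rank(A − λI):
  rank(A − (-5)·I) = 2, so dim ker(A − (-5)·I) = n − 2 = 2

Summary:
  λ = -5: algebraic multiplicity = 4, geometric multiplicity = 2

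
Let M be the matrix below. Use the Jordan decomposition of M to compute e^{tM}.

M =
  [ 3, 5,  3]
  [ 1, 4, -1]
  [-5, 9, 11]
e^{tM} =
  [-t^2*exp(6*t)/2 - 3*t*exp(6*t) + exp(6*t), t^2*exp(6*t) + 5*t*exp(6*t), t^2*exp(6*t)/2 + 3*t*exp(6*t)]
  [t*exp(6*t), -2*t*exp(6*t) + exp(6*t), -t*exp(6*t)]
  [-t^2*exp(6*t)/2 - 5*t*exp(6*t), t^2*exp(6*t) + 9*t*exp(6*t), t^2*exp(6*t)/2 + 5*t*exp(6*t) + exp(6*t)]

Strategy: write M = P · J · P⁻¹ where J is a Jordan canonical form, so e^{tM} = P · e^{tJ} · P⁻¹, and e^{tJ} can be computed block-by-block.

M has Jordan form
J =
  [6, 1, 0]
  [0, 6, 1]
  [0, 0, 6]
(up to reordering of blocks).

Per-block formulas:
  For a 3×3 Jordan block J_3(6): exp(t · J_3(6)) = e^(6t)·(I + t·N + (t^2/2)·N^2), where N is the 3×3 nilpotent shift.

After assembling e^{tJ} and conjugating by P, we get:

e^{tM} =
  [-t^2*exp(6*t)/2 - 3*t*exp(6*t) + exp(6*t), t^2*exp(6*t) + 5*t*exp(6*t), t^2*exp(6*t)/2 + 3*t*exp(6*t)]
  [t*exp(6*t), -2*t*exp(6*t) + exp(6*t), -t*exp(6*t)]
  [-t^2*exp(6*t)/2 - 5*t*exp(6*t), t^2*exp(6*t) + 9*t*exp(6*t), t^2*exp(6*t)/2 + 5*t*exp(6*t) + exp(6*t)]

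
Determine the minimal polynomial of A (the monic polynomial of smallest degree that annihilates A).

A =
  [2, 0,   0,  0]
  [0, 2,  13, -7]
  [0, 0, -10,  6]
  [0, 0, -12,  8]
x^3 - 12*x + 16

The characteristic polynomial is χ_A(x) = (x - 2)^3*(x + 4), so the eigenvalues are known. The minimal polynomial is
  m_A(x) = Π_λ (x − λ)^{k_λ}
where k_λ is the size of the *largest* Jordan block for λ (equivalently, the smallest k with (A − λI)^k v = 0 for every generalised eigenvector v of λ).

  λ = -4: largest Jordan block has size 1, contributing (x + 4)
  λ = 2: largest Jordan block has size 2, contributing (x − 2)^2

So m_A(x) = (x - 2)^2*(x + 4) = x^3 - 12*x + 16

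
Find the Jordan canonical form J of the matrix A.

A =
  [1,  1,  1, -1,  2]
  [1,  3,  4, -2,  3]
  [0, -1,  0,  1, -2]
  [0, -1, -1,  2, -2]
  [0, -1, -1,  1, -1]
J_3(1) ⊕ J_1(1) ⊕ J_1(1)

The characteristic polynomial is
  det(x·I − A) = x^5 - 5*x^4 + 10*x^3 - 10*x^2 + 5*x - 1 = (x - 1)^5

Eigenvalues and multiplicities (the geometric multiplicity of λ is n − rank(A − λI), which equals the number of Jordan blocks for λ):
  λ = 1: algebraic multiplicity = 5, geometric multiplicity = 3

Determining the block sizes for each eigenvalue:
  λ = 1: with am = 5 and gm = 3, the partition is not yet determined (e.g. several partitions of 5 into 3 parts exist). Let N = A − (1)·I. Computing rank(N^1) = 2, rank(N^2) = 1, rank(N^3) = 0; the number of blocks of size ≥ j is rank(N^{j−1}) − rank(N^j), giving [3, 1, 1]. So we have 1 block(s) of size 3, 2 block(s) of size 1 → block sizes [3, 1, 1]

Assembling the blocks gives a Jordan form
J =
  [1, 1, 0, 0, 0]
  [0, 1, 1, 0, 0]
  [0, 0, 1, 0, 0]
  [0, 0, 0, 1, 0]
  [0, 0, 0, 0, 1]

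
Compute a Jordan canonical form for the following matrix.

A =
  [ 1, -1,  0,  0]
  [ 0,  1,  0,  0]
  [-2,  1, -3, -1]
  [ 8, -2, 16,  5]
J_2(1) ⊕ J_2(1)

The characteristic polynomial is
  det(x·I − A) = x^4 - 4*x^3 + 6*x^2 - 4*x + 1 = (x - 1)^4

Eigenvalues and multiplicities (the geometric multiplicity of λ is n − rank(A − λI), which equals the number of Jordan blocks for λ):
  λ = 1: algebraic multiplicity = 4, geometric multiplicity = 2

Determining the block sizes for each eigenvalue:
  λ = 1: with am = 4 and gm = 2, the partition is not yet determined (e.g. several partitions of 4 into 2 parts exist). Let N = A − (1)·I. Computing rank(N^1) = 2, rank(N^2) = 0; the number of blocks of size ≥ j is rank(N^{j−1}) − rank(N^j), giving [2, 2]. So we have 2 block(s) of size 2 → block sizes [2, 2]

Assembling the blocks gives a Jordan form
J =
  [1, 1, 0, 0]
  [0, 1, 0, 0]
  [0, 0, 1, 1]
  [0, 0, 0, 1]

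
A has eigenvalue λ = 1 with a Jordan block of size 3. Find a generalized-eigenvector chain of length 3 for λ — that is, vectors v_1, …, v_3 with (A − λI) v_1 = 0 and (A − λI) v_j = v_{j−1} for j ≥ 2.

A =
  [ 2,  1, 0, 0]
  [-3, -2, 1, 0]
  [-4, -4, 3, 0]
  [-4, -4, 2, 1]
A Jordan chain for λ = 1 of length 3:
v_1 = (-2, 2, 0, 0)ᵀ
v_2 = (1, -3, -4, -4)ᵀ
v_3 = (1, 0, 0, 0)ᵀ

Let N = A − (1)·I. We want v_3 with N^3 v_3 = 0 but N^2 v_3 ≠ 0; then v_{j-1} := N · v_j for j = 3, …, 2.

Pick v_3 = (1, 0, 0, 0)ᵀ.
Then v_2 = N · v_3 = (1, -3, -4, -4)ᵀ.
Then v_1 = N · v_2 = (-2, 2, 0, 0)ᵀ.

Sanity check: (A − (1)·I) v_1 = (0, 0, 0, 0)ᵀ = 0. ✓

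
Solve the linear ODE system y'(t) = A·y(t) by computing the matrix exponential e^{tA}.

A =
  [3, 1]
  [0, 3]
e^{tA} =
  [exp(3*t), t*exp(3*t)]
  [0, exp(3*t)]

Strategy: write A = P · J · P⁻¹ where J is a Jordan canonical form, so e^{tA} = P · e^{tJ} · P⁻¹, and e^{tJ} can be computed block-by-block.

A has Jordan form
J =
  [3, 1]
  [0, 3]
(up to reordering of blocks).

Per-block formulas:
  For a 2×2 Jordan block J_2(3): exp(t · J_2(3)) = e^(3t)·(I + t·N), where N is the 2×2 nilpotent shift.

After assembling e^{tJ} and conjugating by P, we get:

e^{tA} =
  [exp(3*t), t*exp(3*t)]
  [0, exp(3*t)]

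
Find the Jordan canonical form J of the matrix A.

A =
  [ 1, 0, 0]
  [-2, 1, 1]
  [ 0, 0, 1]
J_2(1) ⊕ J_1(1)

The characteristic polynomial is
  det(x·I − A) = x^3 - 3*x^2 + 3*x - 1 = (x - 1)^3

Eigenvalues and multiplicities (the geometric multiplicity of λ is n − rank(A − λI), which equals the number of Jordan blocks for λ):
  λ = 1: algebraic multiplicity = 3, geometric multiplicity = 2

Determining the block sizes for each eigenvalue:
  λ = 1: 2 blocks summing to 3 forces exactly one block of size 2 and the rest size 1 → block sizes [2, 1]

Assembling the blocks gives a Jordan form
J =
  [1, 1, 0]
  [0, 1, 0]
  [0, 0, 1]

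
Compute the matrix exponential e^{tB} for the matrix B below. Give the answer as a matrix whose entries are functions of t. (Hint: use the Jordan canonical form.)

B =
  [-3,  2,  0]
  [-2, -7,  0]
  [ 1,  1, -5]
e^{tB} =
  [2*t*exp(-5*t) + exp(-5*t), 2*t*exp(-5*t), 0]
  [-2*t*exp(-5*t), -2*t*exp(-5*t) + exp(-5*t), 0]
  [t*exp(-5*t), t*exp(-5*t), exp(-5*t)]

Strategy: write B = P · J · P⁻¹ where J is a Jordan canonical form, so e^{tB} = P · e^{tJ} · P⁻¹, and e^{tJ} can be computed block-by-block.

B has Jordan form
J =
  [-5,  1,  0]
  [ 0, -5,  0]
  [ 0,  0, -5]
(up to reordering of blocks).

Per-block formulas:
  For a 1×1 block at λ = -5: exp(t · [-5]) = [e^(-5t)].
  For a 2×2 Jordan block J_2(-5): exp(t · J_2(-5)) = e^(-5t)·(I + t·N), where N is the 2×2 nilpotent shift.

After assembling e^{tJ} and conjugating by P, we get:

e^{tB} =
  [2*t*exp(-5*t) + exp(-5*t), 2*t*exp(-5*t), 0]
  [-2*t*exp(-5*t), -2*t*exp(-5*t) + exp(-5*t), 0]
  [t*exp(-5*t), t*exp(-5*t), exp(-5*t)]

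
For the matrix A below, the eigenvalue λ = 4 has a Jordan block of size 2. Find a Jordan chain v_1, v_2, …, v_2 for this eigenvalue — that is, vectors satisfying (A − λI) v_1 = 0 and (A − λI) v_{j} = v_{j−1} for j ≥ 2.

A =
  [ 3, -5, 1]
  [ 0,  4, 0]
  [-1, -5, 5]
A Jordan chain for λ = 4 of length 2:
v_1 = (-1, 0, -1)ᵀ
v_2 = (1, 0, 0)ᵀ

Let N = A − (4)·I. We want v_2 with N^2 v_2 = 0 but N^1 v_2 ≠ 0; then v_{j-1} := N · v_j for j = 2, …, 2.

Pick v_2 = (1, 0, 0)ᵀ.
Then v_1 = N · v_2 = (-1, 0, -1)ᵀ.

Sanity check: (A − (4)·I) v_1 = (0, 0, 0)ᵀ = 0. ✓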